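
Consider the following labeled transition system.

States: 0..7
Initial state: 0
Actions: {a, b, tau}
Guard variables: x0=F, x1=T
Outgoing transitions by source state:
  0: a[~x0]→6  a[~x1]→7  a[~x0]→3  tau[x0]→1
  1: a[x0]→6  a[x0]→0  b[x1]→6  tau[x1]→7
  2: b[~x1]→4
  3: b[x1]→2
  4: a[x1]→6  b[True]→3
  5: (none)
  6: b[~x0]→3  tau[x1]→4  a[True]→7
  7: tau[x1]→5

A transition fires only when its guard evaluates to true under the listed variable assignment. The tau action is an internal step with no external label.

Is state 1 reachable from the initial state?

Answer: UNREACHABLE

Trace:
Guard filter leaves 11 enabled edge(s).
L0 = {0}
L1 = {3,6}  cumulative {0,3,6}
L2 = {2,4,7}  cumulative {0,2,3,4,6,7}
L3 = {5}  cumulative {0,2,3,4,5,6,7}
R = {0,2,3,4,5,6,7}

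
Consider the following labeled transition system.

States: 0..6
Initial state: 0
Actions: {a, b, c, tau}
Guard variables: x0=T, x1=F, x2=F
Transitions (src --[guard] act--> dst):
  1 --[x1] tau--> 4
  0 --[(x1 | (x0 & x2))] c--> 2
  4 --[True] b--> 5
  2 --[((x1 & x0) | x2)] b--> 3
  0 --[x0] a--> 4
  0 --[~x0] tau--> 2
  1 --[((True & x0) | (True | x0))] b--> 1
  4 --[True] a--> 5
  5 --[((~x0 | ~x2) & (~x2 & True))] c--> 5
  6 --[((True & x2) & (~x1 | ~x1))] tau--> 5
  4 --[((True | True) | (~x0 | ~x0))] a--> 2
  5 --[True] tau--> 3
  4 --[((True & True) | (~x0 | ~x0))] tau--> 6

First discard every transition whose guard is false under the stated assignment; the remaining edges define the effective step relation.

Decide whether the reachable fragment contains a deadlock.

Answer: DEADLOCK at state 2

Analysis:
R = {0,2,3,4,5,6}
  0: a→4  [1 exit(s)]
  2: ∅  [STUCK]
  3: ∅  [STUCK]
  4: a→2  a→5  b→5  tau→6  [4 exit(s)]
  5: c→5  tau→3  [2 exit(s)]
  6: ∅  [STUCK]
witness 2: a·a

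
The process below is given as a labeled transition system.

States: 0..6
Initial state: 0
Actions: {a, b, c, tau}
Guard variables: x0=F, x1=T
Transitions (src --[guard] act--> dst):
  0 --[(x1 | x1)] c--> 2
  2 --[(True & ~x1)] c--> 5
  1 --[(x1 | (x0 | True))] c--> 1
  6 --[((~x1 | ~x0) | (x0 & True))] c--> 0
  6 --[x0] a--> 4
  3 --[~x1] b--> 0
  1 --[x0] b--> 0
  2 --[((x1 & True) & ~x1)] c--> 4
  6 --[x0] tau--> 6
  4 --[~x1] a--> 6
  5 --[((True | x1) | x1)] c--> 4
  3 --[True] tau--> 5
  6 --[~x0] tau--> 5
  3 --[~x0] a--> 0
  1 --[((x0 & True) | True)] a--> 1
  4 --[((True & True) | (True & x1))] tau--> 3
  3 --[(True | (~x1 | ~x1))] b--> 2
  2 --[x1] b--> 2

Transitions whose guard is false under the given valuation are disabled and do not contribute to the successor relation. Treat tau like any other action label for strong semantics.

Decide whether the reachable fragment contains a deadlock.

R = {0,2}
  0: c→2  [1 exit(s)]
  2: b→2  [1 exit(s)]

Answer: DEADLOCK-FREE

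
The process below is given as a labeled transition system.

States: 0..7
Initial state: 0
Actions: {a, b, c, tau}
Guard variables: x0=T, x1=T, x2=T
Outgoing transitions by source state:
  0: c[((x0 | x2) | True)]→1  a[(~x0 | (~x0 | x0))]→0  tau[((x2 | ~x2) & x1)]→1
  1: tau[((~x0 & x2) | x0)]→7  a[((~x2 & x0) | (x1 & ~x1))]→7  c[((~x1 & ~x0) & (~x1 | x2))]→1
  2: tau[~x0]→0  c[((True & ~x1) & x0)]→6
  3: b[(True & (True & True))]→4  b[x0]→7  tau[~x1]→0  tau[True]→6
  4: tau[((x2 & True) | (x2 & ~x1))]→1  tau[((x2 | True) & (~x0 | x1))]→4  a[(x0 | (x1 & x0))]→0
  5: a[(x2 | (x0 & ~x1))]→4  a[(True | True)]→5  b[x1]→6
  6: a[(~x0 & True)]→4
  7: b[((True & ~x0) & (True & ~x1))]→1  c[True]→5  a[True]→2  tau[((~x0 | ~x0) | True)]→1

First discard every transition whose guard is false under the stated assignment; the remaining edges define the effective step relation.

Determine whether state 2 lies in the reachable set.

Answer: REACHABLE

Trace:
After dropping false guards: 16 live edges.
Layer 0: {0}
Layer 1: {1}  total {0,1}
Layer 2: {7}  total {0,1,7}
Layer 3: {2,5}  total {0,1,2,5,7}
Layer 4: {4,6}  total {0,1,2,4,5,6,7}
R = {0,1,2,4,5,6,7}
witness 2: c·tau·a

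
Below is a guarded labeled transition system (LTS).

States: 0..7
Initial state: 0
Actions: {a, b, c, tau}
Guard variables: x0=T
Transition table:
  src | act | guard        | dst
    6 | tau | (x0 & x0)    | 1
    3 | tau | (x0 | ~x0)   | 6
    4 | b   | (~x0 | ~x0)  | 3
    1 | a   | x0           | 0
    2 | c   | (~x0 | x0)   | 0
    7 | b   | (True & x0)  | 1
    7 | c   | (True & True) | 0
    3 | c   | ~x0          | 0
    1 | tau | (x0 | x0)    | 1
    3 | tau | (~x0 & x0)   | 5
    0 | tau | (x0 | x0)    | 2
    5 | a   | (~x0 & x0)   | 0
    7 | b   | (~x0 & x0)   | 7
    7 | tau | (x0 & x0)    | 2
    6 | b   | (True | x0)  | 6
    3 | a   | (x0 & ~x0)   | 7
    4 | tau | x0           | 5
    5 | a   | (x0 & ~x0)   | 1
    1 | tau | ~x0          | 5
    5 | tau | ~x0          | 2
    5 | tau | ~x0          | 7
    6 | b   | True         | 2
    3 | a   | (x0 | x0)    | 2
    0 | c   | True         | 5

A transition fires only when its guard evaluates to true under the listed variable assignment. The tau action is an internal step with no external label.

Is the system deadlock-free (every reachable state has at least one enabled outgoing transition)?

Answer: DEADLOCK at state 5

Working:
R = {0,2,5}
  0: c→5  tau→2  [deg 2]
  2: c→0  [deg 1]
  5: ∅  [deadlock]
trace reaching 5: c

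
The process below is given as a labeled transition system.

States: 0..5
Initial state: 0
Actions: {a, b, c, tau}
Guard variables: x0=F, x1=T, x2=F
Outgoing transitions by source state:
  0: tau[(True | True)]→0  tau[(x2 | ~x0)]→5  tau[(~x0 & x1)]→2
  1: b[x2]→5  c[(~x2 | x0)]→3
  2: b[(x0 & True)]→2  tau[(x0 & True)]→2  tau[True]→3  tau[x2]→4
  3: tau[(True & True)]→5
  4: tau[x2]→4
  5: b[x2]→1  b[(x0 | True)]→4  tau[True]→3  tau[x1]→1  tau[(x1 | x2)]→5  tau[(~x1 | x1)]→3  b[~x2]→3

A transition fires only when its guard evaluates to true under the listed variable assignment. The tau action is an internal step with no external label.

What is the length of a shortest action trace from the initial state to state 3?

Answer: 2

Trace:
Layered search for 3:
  depth 0: {0}
  depth 1: {2,5}
  depth 2: {1,3,4}
depth(3)=2, e.g. tau·tau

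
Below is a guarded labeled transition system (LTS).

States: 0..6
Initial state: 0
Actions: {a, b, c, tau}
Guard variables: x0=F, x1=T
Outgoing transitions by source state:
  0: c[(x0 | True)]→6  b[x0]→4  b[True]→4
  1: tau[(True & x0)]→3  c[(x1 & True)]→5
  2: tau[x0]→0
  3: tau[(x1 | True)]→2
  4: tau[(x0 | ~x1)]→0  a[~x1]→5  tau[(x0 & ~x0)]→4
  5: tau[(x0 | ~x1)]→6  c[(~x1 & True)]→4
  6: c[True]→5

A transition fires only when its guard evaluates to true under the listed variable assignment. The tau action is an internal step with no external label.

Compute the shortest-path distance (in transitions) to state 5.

Answer: 2

Working:
BFS to 5:
  L0 = {0}
  L1 = {4,6}
  L2 = {5}
first hit 5 at d=2 via c·c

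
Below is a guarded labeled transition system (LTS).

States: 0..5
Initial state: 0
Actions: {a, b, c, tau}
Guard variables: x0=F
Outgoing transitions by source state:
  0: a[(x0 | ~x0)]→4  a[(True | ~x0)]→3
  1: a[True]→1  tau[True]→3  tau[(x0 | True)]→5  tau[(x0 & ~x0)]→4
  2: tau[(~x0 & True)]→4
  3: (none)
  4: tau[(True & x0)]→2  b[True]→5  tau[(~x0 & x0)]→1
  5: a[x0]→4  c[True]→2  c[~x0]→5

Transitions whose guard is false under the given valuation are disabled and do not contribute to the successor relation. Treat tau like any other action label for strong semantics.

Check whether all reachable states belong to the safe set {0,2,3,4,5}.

Safe = {0,2,3,4,5}
Reach set: {0,2,3,4,5}
  0: safe
  2: safe
  3: safe
  4: safe
  5: safe

Answer: INVARIANT HOLDS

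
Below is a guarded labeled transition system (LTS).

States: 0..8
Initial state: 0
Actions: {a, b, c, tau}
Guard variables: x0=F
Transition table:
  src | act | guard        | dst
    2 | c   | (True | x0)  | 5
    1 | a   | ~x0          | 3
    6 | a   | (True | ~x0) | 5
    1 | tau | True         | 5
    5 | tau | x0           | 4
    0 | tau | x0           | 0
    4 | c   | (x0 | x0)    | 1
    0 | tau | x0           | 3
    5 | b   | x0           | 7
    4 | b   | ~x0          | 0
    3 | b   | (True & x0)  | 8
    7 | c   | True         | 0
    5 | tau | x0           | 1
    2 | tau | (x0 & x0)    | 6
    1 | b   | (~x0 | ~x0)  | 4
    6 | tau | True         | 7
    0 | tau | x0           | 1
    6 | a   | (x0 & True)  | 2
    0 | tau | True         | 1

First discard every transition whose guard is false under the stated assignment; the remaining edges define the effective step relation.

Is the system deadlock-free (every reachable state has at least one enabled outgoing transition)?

Answer: DEADLOCK at state 3

Analysis:
Reachable = {0,1,3,4,5}
  0: tau→1  [1 exit(s)]
  1: a→3  b→4  tau→5  [3 exit(s)]
  3: ∅  [STUCK]
  4: b→0  [1 exit(s)]
  5: ∅  [STUCK]
trace reaching 3: tau·a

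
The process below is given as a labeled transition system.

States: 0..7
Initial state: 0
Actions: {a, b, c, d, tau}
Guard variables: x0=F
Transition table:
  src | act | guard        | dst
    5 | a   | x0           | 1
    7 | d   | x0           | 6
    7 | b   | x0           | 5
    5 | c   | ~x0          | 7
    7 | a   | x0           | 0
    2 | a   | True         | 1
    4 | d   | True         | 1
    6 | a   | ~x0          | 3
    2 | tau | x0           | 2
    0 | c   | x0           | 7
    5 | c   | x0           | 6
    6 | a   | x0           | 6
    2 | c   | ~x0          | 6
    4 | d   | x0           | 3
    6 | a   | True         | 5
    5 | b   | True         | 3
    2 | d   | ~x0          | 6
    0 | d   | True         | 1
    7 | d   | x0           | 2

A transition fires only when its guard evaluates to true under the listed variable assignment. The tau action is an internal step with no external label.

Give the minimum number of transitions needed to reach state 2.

Answer: UNREACHABLE

Analysis:
Layered search for 2:
  Layer 0: {0}
  Layer 1: {1}
2 never appears.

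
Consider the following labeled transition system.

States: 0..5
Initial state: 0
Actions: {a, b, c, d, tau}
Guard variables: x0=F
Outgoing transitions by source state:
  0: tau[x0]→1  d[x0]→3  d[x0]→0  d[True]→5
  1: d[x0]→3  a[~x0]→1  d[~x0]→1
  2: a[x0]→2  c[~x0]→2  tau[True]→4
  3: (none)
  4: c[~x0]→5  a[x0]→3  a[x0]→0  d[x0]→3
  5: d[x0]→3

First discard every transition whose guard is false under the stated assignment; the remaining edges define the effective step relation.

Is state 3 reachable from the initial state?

Guard filter leaves 6 enabled edge(s).
depth 0: {0}
depth 1: {5}  cumulative {0,5}
R = {0,5}

Answer: UNREACHABLE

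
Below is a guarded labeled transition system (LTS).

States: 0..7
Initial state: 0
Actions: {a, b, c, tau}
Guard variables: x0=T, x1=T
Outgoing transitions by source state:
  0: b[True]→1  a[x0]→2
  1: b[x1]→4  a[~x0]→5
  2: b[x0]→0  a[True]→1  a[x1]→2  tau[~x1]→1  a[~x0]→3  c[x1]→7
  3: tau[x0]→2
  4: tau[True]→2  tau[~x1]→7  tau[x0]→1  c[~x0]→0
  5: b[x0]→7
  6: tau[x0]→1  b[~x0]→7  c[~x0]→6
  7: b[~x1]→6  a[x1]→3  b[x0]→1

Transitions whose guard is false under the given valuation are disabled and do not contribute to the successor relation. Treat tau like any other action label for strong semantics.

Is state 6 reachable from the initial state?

Answer: UNREACHABLE

Trace:
After dropping false guards: 14 live edges.
depth 0: {0}
depth 1: {1,2}  cumulative {0,1,2}
depth 2: {4,7}  cumulative {0,1,2,4,7}
depth 3: {3}  cumulative {0,1,2,3,4,7}
Reach set: {0,1,2,3,4,7}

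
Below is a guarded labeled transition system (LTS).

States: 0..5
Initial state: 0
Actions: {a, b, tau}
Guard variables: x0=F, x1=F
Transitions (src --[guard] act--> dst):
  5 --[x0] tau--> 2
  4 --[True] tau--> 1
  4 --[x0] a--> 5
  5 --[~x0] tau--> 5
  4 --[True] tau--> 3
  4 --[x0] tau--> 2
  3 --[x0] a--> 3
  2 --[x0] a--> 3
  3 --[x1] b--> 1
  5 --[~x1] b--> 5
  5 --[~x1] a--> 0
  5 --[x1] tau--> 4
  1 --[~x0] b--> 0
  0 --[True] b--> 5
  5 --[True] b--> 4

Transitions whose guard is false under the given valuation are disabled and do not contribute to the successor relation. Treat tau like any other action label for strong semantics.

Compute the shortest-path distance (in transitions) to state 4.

Answer: 2

Working:
Breadth-first toward 4:
  Layer 0: {0}
  Layer 1: {5}
  Layer 2: {4}
4 enters at depth 2; path b·b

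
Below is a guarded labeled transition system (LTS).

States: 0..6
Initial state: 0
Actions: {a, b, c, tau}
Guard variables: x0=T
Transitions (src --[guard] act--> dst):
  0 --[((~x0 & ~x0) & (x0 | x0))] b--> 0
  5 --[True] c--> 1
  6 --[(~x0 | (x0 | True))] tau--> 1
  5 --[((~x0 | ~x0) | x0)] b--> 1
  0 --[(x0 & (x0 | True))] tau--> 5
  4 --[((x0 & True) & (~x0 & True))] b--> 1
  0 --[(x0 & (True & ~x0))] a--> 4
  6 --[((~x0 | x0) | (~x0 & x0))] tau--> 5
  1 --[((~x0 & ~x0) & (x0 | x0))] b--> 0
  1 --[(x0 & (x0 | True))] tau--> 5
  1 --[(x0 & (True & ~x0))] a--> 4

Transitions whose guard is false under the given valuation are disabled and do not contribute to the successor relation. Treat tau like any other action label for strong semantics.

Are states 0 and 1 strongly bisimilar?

Bisimulation quotient by refinement:
  π0 = {{0,1,2,3,4,5,6}}
  π1 = {{0,1,6},{2,3,4},{5}}
  π2 = {{0,1},{2,3,4},{5},{6}}
stable after 3 split(s): 4 block(s)
[0]={0,1}  [1]={0,1}

Answer: BISIMILAR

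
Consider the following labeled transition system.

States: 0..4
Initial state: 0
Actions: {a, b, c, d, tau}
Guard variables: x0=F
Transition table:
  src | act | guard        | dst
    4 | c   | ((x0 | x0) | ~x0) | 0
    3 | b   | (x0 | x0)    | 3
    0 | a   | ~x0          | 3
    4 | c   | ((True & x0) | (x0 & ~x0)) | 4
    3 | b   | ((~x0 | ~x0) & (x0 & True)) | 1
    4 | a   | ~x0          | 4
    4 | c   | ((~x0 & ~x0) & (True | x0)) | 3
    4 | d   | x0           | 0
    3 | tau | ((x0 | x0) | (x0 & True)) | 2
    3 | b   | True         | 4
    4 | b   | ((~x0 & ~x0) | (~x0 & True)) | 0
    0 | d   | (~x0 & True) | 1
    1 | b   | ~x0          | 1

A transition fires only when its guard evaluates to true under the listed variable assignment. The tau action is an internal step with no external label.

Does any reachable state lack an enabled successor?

Answer: DEADLOCK-FREE

Trace:
Reachable = {0,1,3,4}
  0: a→3  d→1  [2 out]
  1: b→1  [1 out]
  3: b→4  [1 out]
  4: a→4  b→0  c→0  c→3  [4 out]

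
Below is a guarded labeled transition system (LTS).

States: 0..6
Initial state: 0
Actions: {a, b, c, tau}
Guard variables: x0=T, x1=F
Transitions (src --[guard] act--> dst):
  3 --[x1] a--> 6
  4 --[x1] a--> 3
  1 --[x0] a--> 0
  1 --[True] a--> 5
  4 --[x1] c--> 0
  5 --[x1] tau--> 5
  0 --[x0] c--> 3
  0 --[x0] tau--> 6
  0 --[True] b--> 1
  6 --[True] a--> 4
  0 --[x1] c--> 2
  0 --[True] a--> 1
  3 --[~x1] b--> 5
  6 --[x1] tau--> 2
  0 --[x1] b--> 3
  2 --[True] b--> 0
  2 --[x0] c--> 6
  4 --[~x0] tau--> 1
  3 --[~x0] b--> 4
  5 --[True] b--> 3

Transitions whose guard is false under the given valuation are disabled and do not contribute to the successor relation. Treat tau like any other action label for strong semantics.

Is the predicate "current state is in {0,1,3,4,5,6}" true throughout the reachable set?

Inv-set: {0,1,3,4,5,6}
Reachable = {0,1,3,4,5,6}
  0: ✓
  1: ✓
  3: ✓
  4: ✓
  5: ✓
  6: ✓

Answer: INVARIANT HOLDS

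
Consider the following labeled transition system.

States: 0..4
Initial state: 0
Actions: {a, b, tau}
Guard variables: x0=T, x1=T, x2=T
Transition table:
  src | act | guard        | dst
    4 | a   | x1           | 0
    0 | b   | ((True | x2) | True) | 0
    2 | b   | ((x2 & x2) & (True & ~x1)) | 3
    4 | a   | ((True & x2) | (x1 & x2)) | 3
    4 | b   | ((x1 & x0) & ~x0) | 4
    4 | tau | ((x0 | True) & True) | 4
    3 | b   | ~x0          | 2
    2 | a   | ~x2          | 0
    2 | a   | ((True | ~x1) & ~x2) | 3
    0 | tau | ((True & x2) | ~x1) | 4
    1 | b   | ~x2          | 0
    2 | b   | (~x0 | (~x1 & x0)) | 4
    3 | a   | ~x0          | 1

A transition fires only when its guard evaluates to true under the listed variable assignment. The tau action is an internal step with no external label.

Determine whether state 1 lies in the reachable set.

Answer: UNREACHABLE

Trace:
Guard filter leaves 5 enabled edge(s).
Layer 0: {0}
Layer 1: {4}  total {0,4}
Layer 2: {3}  total {0,3,4}
Reach set: {0,3,4}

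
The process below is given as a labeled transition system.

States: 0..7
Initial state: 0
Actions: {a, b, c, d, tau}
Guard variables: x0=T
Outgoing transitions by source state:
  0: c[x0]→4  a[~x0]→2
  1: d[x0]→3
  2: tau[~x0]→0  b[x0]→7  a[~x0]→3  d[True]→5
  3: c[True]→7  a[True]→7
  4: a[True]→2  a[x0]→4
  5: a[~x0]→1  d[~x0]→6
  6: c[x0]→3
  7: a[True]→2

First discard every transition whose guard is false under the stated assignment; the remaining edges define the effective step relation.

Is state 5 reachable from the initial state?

Answer: REACHABLE

Trace:
After dropping false guards: 10 live edges.
L0 = {0}
L1 = {4}  total {0,4}
L2 = {2}  total {0,2,4}
L3 = {5,7}  total {0,2,4,5,7}
R = {0,2,4,5,7}
Path to 5: c·a·d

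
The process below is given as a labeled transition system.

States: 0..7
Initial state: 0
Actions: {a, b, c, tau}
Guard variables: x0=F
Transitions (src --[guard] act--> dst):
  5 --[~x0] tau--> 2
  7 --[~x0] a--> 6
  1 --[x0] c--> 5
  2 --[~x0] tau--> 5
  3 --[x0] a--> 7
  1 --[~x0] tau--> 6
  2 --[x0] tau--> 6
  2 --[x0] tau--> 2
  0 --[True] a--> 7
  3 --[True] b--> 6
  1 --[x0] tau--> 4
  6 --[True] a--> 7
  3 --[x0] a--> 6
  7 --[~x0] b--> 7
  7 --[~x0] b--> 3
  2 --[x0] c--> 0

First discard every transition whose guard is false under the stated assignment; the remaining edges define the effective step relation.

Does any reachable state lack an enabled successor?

Answer: DEADLOCK-FREE

Analysis:
Reach set: {0,3,6,7}
  0: a→7  [1 exit(s)]
  3: b→6  [1 exit(s)]
  6: a→7  [1 exit(s)]
  7: a→6  b→3  b→7  [3 exit(s)]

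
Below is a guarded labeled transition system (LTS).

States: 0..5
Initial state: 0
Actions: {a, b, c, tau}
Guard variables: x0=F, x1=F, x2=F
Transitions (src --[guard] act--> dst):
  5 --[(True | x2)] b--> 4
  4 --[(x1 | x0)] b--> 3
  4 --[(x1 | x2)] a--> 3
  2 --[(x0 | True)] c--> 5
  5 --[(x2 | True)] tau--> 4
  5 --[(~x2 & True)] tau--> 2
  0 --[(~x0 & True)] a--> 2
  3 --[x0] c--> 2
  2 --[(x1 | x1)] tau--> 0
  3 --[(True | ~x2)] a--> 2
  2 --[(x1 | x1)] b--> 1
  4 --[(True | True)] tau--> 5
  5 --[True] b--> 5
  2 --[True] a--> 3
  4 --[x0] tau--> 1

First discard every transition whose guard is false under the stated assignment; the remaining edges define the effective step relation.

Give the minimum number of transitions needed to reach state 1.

Breadth-first toward 1:
  L0 = {0}
  L1 = {2}
  L2 = {3,5}
  L3 = {4}
1 never appears.

Answer: UNREACHABLE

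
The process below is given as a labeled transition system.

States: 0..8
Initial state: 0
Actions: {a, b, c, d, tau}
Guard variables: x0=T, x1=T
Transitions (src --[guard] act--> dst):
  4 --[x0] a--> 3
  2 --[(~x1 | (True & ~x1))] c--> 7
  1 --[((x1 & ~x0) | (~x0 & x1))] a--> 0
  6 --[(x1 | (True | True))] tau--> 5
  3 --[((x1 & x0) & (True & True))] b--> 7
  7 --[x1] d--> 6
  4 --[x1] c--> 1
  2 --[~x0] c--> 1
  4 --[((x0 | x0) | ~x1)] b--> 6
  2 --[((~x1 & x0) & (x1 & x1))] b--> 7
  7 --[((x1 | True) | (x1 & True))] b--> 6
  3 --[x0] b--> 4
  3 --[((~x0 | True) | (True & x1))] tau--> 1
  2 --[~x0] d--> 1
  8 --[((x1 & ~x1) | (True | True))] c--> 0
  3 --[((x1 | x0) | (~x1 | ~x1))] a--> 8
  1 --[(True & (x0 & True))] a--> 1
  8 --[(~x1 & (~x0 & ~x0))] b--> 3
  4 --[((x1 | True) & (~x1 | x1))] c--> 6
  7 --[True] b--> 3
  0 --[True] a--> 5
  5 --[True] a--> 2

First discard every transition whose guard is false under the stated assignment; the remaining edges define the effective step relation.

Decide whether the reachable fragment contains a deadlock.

Answer: DEADLOCK at state 2

Trace:
Reachable = {0,2,5}
  0: a→5  [1 out]
  2: ∅  [no exit]
  5: a→2  [1 out]
witness 2: a·a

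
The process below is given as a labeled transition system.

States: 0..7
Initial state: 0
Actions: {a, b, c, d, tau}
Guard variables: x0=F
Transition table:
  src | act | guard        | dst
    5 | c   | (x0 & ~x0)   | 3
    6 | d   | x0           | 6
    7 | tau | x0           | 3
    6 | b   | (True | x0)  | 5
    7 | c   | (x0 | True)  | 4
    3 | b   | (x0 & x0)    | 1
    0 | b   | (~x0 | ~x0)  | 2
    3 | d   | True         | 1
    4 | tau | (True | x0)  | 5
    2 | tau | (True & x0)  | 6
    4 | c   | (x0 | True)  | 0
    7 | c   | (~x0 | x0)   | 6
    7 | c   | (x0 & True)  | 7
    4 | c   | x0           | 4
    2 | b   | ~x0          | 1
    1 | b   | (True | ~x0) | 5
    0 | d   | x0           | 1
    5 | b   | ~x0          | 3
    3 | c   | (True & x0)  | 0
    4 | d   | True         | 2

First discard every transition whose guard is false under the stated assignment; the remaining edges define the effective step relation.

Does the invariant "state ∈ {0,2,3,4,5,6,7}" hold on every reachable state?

Answer: INVARIANT VIOLATED at state 1

Analysis:
Allowed set {0,2,3,4,5,6,7}
R = {0,1,2,3,5}
  0: ✓
  1: VIOLATES
  2: ✓
  3: ✓
  5: ✓
counterexample path to 1: b·b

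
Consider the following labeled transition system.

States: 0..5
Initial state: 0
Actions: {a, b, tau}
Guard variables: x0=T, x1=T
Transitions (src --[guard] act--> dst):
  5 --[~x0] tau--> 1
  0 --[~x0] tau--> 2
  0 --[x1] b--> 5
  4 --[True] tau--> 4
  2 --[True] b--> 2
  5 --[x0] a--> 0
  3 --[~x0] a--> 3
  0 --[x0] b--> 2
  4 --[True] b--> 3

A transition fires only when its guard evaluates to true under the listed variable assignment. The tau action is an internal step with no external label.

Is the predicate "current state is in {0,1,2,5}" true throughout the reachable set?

Answer: INVARIANT HOLDS

Trace:
Inv-set: {0,1,2,5}
Reach set: {0,2,5}
  0: ✓
  2: ✓
  5: ✓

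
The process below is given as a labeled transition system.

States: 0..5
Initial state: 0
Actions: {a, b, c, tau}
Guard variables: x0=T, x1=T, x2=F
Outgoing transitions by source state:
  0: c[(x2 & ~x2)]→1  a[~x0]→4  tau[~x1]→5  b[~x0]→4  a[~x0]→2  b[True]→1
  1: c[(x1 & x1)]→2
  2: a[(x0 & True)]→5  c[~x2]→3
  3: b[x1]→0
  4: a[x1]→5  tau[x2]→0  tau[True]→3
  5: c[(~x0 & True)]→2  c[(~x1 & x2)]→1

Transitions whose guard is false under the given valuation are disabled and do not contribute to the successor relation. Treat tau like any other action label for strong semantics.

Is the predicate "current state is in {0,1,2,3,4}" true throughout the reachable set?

Answer: INVARIANT VIOLATED at state 5

Working:
Allowed set {0,1,2,3,4}
Reach set: {0,1,2,3,5}
  0: safe
  1: safe
  2: safe
  3: safe
  5: ✗ unsafe
reach 5 via b·c·a — violates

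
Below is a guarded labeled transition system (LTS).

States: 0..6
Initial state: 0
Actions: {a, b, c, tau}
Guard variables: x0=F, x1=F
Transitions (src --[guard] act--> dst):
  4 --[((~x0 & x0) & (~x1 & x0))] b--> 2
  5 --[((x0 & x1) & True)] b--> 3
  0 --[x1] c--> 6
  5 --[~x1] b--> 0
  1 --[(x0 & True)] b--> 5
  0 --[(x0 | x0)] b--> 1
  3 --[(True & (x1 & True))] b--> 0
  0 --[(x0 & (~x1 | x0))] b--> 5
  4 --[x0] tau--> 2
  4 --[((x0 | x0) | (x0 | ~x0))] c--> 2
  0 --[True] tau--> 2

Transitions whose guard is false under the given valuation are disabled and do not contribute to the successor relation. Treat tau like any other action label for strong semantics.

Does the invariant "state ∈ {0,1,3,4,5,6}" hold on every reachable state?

Safe = {0,1,3,4,5,6}
Reachable = {0,2}
  0: safe
  2: outside
reach 2 via tau — violates

Answer: INVARIANT VIOLATED at state 2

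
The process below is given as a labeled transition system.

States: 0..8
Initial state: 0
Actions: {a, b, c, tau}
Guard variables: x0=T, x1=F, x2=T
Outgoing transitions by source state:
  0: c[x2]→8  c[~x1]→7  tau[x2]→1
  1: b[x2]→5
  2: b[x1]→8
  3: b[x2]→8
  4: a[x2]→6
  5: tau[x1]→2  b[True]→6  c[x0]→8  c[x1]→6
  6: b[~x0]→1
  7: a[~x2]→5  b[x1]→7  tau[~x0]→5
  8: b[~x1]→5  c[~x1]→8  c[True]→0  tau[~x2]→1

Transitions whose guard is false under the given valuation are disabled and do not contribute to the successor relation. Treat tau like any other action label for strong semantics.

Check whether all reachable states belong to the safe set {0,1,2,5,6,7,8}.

Safe = {0,1,2,5,6,7,8}
Reachable = {0,1,5,6,7,8}
  0: safe
  1: safe
  5: safe
  6: safe
  7: safe
  8: safe

Answer: INVARIANT HOLDS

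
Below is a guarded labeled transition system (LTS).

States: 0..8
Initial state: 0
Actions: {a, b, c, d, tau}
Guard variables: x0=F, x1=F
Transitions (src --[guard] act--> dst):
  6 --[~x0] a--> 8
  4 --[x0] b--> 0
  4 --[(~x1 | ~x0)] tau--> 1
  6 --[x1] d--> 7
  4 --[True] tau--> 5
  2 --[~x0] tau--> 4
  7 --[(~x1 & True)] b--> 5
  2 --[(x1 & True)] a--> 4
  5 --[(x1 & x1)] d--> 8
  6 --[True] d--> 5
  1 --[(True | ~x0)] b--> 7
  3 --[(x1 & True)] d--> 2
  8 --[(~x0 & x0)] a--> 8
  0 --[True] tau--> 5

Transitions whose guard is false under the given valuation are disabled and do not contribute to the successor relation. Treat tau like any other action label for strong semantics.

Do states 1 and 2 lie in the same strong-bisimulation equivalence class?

Refine partition for ~:
  P[0] = {{0,1,2,3,4,5,6,7,8}}
  P[1] = {{0,2,4},{1,7},{3,5,8},{6}}
  P[2] = {{0},{1},{2},{3,5,8},{4},{6},{7}}
stable after 3 split(s): 7 block(s)
[1]={1}  [2]={2}

Answer: NOT BISIMILAR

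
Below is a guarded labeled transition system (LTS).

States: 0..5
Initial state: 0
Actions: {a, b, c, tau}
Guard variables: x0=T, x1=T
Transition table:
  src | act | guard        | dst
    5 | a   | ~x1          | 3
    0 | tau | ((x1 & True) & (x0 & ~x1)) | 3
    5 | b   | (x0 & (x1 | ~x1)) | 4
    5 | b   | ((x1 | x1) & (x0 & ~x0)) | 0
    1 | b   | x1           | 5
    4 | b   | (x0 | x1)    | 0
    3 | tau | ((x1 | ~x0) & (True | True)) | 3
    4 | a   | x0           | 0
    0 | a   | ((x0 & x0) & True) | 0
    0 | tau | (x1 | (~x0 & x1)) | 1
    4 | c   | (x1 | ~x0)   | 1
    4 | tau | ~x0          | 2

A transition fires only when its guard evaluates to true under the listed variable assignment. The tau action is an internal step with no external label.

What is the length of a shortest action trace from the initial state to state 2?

Layered search for 2:
  depth 0: {0}
  depth 1: {1}
  depth 2: {5}
  depth 3: {4}
2 never appears.

Answer: UNREACHABLE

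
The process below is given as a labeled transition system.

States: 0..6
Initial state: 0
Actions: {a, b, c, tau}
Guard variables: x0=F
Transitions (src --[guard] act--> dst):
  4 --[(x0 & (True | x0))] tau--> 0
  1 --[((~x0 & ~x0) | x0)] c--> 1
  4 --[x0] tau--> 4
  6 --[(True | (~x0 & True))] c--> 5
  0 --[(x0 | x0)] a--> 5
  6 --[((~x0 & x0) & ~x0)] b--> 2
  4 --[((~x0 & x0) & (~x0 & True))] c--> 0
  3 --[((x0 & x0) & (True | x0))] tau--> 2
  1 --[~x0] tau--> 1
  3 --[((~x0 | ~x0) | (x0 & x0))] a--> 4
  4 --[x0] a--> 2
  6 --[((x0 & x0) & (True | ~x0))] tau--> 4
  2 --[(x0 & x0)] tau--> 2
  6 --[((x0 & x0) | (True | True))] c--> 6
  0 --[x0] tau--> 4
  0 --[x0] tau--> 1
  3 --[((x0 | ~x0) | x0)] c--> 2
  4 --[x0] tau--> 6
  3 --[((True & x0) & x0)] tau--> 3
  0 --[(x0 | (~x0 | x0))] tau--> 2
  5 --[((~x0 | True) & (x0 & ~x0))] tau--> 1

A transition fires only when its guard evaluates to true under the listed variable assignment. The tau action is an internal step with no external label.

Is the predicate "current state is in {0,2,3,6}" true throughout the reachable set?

Answer: INVARIANT HOLDS

Working:
Inv-set: {0,2,3,6}
R = {0,2}
  0: ok
  2: ok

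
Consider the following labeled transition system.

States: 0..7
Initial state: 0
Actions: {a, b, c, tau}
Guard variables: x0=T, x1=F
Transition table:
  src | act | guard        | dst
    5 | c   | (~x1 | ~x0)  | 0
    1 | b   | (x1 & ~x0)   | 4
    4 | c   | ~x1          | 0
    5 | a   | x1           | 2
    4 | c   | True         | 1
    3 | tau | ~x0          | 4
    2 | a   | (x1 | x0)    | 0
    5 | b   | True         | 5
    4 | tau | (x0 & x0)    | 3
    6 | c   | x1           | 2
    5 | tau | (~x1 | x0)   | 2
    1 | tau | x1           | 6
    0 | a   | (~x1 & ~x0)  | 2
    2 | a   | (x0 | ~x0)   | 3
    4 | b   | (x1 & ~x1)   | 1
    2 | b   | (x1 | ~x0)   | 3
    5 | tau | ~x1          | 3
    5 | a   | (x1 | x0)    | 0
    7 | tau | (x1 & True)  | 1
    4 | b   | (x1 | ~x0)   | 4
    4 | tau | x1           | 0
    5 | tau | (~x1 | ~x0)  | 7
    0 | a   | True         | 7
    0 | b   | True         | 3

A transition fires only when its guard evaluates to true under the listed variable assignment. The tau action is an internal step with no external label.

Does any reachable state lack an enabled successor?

R = {0,3,7}
  0: a→7  b→3  [2 exit(s)]
  3: ∅  [STUCK]
  7: ∅  [STUCK]
Path to 3: b

Answer: DEADLOCK at state 3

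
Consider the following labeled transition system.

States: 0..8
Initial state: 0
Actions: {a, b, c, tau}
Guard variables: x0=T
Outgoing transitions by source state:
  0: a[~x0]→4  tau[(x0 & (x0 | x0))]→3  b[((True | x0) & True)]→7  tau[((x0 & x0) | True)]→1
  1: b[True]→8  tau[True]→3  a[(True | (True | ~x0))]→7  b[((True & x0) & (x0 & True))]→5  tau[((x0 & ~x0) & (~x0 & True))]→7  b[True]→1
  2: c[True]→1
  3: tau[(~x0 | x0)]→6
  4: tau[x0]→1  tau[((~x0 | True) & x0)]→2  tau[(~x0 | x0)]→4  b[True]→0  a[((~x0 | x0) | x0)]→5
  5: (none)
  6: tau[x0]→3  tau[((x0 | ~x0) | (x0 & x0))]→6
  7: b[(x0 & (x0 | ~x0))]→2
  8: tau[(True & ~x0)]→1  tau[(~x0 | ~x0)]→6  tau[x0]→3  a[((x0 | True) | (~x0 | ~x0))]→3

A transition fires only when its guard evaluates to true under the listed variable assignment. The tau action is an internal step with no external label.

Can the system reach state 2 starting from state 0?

Answer: REACHABLE

Working:
Guard filter leaves 20 enabled edge(s).
depth 0: {0}
depth 1: {1,3,7}  now seen {0,1,3,7}
depth 2: {2,5,6,8}  now seen {0,1,2,3,5,6,7,8}
Reachable = {0,1,2,3,5,6,7,8}
trace reaching 2: b·b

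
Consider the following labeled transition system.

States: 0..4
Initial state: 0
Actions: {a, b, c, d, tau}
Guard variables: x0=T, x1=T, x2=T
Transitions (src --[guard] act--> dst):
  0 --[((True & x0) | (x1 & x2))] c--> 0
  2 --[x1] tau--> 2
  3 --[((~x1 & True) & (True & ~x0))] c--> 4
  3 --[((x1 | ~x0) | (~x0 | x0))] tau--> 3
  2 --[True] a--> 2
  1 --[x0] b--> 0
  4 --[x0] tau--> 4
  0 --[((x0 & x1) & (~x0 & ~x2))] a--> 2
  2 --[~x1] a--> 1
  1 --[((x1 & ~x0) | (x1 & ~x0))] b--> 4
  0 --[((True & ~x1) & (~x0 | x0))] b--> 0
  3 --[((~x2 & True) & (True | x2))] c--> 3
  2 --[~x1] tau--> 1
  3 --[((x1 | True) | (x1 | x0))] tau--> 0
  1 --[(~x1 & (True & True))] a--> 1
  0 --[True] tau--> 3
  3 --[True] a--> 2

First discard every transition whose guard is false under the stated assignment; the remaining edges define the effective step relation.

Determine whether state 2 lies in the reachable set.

After dropping false guards: 9 live edges.
Layer 0: {0}
Layer 1: {3}  total {0,3}
Layer 2: {2}  total {0,2,3}
Reach set: {0,2,3}
Path to 2: tau·a

Answer: REACHABLE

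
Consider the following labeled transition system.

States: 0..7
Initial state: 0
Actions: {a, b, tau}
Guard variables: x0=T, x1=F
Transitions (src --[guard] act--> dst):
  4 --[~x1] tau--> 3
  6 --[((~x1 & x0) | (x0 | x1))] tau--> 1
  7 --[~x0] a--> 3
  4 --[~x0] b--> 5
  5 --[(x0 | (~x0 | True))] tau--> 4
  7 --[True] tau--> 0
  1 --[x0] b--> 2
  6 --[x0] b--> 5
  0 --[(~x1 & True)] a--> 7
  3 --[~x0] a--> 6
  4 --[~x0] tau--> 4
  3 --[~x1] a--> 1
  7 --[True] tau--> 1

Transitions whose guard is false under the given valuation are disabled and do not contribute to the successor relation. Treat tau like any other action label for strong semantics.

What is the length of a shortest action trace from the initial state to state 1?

Answer: 2

Working:
BFS to 1:
  Layer 0: {0}
  Layer 1: {7}
  Layer 2: {1}
first hit 1 at d=2 via a·tau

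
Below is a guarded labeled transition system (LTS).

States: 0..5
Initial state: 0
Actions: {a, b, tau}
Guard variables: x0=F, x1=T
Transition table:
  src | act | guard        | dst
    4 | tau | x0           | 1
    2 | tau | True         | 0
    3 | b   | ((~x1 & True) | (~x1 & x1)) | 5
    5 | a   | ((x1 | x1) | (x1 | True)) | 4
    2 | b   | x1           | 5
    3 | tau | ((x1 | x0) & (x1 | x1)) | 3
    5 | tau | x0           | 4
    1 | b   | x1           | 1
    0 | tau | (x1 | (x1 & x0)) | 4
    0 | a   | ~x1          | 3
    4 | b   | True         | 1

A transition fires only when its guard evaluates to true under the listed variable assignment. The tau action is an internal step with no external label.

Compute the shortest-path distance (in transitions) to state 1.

Answer: 2

Trace:
Breadth-first toward 1:
  L0 = {0}
  L1 = {4}
  L2 = {1}
first hit 1 at d=2 via tau·b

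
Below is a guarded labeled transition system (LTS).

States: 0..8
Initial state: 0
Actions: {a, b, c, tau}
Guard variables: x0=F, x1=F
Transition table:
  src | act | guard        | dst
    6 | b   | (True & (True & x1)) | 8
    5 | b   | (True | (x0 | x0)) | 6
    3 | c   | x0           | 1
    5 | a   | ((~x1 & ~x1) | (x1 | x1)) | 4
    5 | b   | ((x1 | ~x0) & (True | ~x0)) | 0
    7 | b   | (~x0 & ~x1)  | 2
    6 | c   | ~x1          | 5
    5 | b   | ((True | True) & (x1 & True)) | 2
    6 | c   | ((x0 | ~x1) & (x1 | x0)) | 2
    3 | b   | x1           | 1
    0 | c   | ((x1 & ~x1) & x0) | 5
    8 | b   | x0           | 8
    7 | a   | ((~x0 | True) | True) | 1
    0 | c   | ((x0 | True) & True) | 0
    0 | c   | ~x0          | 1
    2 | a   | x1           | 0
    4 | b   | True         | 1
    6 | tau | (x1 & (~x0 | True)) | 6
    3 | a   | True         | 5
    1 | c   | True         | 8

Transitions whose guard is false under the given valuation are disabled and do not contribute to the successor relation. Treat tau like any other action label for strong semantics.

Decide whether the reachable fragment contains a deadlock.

Answer: DEADLOCK at state 8

Analysis:
Reachable = {0,1,8}
  0: c→0  c→1  [deg 2]
  1: c→8  [deg 1]
  8: ∅  [STUCK]
trace reaching 8: c·c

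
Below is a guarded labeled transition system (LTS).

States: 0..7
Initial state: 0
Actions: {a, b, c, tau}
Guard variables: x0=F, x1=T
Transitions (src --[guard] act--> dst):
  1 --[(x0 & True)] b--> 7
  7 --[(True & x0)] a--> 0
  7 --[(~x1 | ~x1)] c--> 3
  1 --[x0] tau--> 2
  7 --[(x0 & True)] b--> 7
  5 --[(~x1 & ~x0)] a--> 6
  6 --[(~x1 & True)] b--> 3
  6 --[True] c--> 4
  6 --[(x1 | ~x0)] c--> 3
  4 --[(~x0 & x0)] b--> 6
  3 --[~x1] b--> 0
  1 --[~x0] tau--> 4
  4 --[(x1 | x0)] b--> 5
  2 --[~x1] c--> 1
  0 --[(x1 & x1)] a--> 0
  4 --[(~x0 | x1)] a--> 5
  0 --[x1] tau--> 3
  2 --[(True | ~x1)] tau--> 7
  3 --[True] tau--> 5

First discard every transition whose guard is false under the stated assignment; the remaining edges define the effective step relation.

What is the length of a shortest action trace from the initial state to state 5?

Layered search for 5:
  Layer 0: {0}
  Layer 1: {3}
  Layer 2: {5}
5 enters at depth 2; path tau·tau

Answer: 2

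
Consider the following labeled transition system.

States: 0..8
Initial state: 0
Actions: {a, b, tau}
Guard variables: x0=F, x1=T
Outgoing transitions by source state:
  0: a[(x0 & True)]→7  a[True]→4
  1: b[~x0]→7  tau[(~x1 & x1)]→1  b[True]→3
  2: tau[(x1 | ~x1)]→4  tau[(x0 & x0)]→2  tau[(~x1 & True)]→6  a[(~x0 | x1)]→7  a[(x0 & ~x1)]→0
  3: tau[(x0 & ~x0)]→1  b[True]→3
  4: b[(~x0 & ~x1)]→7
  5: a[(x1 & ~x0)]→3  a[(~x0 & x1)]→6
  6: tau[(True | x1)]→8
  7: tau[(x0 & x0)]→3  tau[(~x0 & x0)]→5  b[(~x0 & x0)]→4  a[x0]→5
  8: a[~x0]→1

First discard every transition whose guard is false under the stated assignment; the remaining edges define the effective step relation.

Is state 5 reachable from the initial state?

10 transition(s) survive guard evaluation.
depth 0: {0}
depth 1: {4}  now seen {0,4}
Reach set: {0,4}

Answer: UNREACHABLE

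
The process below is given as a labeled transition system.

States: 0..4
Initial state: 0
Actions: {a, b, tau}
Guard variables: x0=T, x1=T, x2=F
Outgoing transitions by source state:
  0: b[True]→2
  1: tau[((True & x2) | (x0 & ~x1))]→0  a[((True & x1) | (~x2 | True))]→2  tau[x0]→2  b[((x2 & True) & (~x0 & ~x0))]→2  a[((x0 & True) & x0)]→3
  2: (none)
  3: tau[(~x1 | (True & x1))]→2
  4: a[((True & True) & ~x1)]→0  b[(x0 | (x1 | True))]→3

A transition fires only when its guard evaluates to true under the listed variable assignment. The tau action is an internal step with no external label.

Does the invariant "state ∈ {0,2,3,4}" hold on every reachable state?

Answer: INVARIANT HOLDS

Trace:
Inv-set: {0,2,3,4}
R = {0,2}
  0: safe
  2: safe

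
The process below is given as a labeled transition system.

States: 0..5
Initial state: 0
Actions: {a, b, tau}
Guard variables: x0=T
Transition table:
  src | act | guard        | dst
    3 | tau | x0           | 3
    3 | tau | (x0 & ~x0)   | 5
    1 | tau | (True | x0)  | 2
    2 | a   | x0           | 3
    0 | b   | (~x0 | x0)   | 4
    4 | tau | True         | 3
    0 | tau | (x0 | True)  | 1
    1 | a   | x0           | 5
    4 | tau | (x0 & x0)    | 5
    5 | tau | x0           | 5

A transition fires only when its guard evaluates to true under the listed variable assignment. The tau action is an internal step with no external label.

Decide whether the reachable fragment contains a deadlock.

Reach set: {0,1,2,3,4,5}
  0: b→4  tau→1  [2 exit(s)]
  1: a→5  tau→2  [2 exit(s)]
  2: a→3  [1 exit(s)]
  3: tau→3  [1 exit(s)]
  4: tau→3  tau→5  [2 exit(s)]
  5: tau→5  [1 exit(s)]

Answer: DEADLOCK-FREE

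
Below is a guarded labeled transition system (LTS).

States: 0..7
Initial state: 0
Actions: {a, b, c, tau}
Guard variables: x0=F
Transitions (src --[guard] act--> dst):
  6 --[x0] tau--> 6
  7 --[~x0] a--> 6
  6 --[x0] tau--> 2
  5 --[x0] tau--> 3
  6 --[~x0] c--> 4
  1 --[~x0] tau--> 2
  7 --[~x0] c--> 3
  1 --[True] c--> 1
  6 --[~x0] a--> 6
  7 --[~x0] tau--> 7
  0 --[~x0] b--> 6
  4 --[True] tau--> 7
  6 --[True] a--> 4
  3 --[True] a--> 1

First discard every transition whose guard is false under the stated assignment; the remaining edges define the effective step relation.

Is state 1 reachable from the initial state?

Answer: REACHABLE

Analysis:
11 transition(s) survive guard evaluation.
L0 = {0}
L1 = {6}  total {0,6}
L2 = {4}  total {0,4,6}
L3 = {7}  total {0,4,6,7}
L4 = {3}  total {0,3,4,6,7}
L5 = {1}  total {0,1,3,4,6,7}
L6 = {2}  total {0,1,2,3,4,6,7}
R = {0,1,2,3,4,6,7}
witness 1: b·c·tau·c·a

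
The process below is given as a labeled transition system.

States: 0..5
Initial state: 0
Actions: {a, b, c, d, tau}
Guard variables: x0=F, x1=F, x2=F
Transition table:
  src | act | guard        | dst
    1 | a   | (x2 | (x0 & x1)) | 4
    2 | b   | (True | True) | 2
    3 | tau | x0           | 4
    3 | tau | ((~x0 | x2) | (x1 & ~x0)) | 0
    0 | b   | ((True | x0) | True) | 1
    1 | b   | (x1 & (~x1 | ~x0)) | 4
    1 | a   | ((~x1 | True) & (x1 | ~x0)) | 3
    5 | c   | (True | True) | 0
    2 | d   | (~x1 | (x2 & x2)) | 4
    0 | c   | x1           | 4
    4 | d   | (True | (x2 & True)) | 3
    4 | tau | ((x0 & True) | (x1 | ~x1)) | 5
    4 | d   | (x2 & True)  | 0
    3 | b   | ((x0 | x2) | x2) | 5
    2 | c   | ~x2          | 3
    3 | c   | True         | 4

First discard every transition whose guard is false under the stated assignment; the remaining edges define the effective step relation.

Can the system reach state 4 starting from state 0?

Answer: REACHABLE

Working:
After dropping false guards: 10 live edges.
Layer 0: {0}
Layer 1: {1}  cumulative {0,1}
Layer 2: {3}  cumulative {0,1,3}
Layer 3: {4}  cumulative {0,1,3,4}
Layer 4: {5}  cumulative {0,1,3,4,5}
Reach set: {0,1,3,4,5}
witness 4: b·a·c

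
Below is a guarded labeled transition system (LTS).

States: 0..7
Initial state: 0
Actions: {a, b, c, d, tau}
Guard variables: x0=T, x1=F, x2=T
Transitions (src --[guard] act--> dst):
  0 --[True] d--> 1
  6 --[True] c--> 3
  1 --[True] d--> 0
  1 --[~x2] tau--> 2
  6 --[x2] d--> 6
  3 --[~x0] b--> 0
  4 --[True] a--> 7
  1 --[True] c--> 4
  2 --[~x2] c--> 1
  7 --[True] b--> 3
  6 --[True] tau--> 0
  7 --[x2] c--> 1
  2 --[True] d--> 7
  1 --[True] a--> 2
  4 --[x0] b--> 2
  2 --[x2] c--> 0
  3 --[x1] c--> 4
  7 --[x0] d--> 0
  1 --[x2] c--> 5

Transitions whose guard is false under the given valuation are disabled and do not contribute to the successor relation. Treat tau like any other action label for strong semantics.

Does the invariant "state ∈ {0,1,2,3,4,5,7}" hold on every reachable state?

Allowed set {0,1,2,3,4,5,7}
R = {0,1,2,3,4,5,7}
  0: safe
  1: safe
  2: safe
  3: safe
  4: safe
  5: safe
  7: safe

Answer: INVARIANT HOLDS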